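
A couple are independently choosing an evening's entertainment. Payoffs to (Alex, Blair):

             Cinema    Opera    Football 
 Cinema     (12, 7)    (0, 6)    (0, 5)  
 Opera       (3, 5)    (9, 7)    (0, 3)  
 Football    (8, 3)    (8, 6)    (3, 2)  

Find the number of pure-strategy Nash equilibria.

Both Cinema: Alex gets 12 (best alternative 8); Blair gets 7 (best alternative 6). Neither deviates — NE.
Both Opera: Alex gets 9 (best alternative 8); Blair gets 7 (best alternative 5). Neither deviates — NE.
Both Football is not a NE: Blair would switch to Opera (6 > 2).
No other cell survives both best-response checks, so there are 2 pure NE.

2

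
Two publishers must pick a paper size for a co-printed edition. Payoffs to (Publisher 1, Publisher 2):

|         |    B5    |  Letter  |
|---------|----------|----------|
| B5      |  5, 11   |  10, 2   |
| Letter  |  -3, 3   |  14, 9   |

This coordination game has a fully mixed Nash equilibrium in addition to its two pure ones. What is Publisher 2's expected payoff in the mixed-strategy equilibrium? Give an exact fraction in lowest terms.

Publisher 1 mixes with probability p on B5, chosen so Publisher 2 is indifferent: 11p + 3(1−p) = 2p + 9(1−p) gives p = 2/5.
Publisher 2's expected payoff is 11·2/5 + 3·3/5 = 31/5.

31/5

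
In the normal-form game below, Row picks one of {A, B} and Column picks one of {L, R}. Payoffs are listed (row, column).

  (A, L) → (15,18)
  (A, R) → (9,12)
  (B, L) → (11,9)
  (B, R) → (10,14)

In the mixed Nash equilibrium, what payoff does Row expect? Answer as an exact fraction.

Column mixes with probability q on L, chosen so Row is indifferent: 15q + 9(1−q) = 11q + 10(1−q) gives q = 1/5.
Row's expected payoff (from either row, since indifferent) is 15·1/5 + 9·4/5 = 51/5.

51/5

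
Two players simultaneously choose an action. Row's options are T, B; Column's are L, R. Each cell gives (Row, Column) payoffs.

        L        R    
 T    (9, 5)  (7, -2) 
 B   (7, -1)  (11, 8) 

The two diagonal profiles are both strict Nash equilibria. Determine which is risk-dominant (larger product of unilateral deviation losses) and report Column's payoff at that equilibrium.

At (T, L): Row loses 9 − 7 = 2 by deviating; Column loses 5 − (-2) = 7. Product = 2·7 = 14.
At (B, R): Row loses 11 − 7 = 4 by deviating; Column loses 8 − (-1) = 9. Product = 4·9 = 36.
36 > 14, so (B, R) is risk-dominant. Column's payoff there is 8.

8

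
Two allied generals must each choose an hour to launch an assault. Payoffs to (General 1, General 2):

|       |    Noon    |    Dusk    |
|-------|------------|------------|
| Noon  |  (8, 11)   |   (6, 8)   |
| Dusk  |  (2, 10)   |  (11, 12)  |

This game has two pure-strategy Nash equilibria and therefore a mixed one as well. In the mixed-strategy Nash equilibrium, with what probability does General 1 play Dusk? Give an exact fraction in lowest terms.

3/5

General 1's mix p on Noon must make General 2 indifferent between Noon and Dusk.
General 2's payoff from Noon: 11p + 10(1−p). From Dusk: 8p + 12(1−p).
Set equal: 3p = 2(1−p) → p = 2/5.
Probability on Dusk is 1 − 2/5 = 3/5.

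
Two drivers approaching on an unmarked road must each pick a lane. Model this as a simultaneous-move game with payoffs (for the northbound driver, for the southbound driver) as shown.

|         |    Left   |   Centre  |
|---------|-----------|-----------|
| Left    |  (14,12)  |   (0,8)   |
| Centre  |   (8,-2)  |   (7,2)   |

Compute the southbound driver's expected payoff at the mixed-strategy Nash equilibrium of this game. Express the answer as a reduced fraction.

The northbound driver mixes with probability p on Left, chosen so the southbound driver is indifferent: 12p + (-2)(1−p) = 8p + 2(1−p) gives p = 1/2.
The southbound driver's expected payoff is 12·1/2 + (-2)·1/2 = 5.

5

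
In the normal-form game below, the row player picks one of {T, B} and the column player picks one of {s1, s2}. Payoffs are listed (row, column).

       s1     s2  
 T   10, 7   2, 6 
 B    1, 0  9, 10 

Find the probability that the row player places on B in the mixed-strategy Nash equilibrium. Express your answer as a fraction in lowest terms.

The row player's mix p on T must make the column player indifferent between s1 and s2.
The column player's payoff from s1: 7p + 0(1−p). From s2: 6p + 10(1−p).
Set equal: 1p = 10(1−p) → p = 10/11.
Probability on B is 1 − 10/11 = 1/11.

1/11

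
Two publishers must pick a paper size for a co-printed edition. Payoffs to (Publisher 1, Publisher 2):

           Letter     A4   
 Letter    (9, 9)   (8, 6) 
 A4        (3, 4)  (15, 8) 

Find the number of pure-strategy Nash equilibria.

Both Letter: Publisher 1 gets 9 (best alternative 3); Publisher 2 gets 9 (best alternative 6). Neither deviates — NE.
Both A4: Publisher 1 gets 15 (best alternative 8); Publisher 2 gets 8 (best alternative 4). Neither deviates — NE.
(A4, Letter) is not a NE: Publisher 1 would switch to Letter (9 > 3).
No other cell survives both best-response checks, so there are 2 pure NE.

2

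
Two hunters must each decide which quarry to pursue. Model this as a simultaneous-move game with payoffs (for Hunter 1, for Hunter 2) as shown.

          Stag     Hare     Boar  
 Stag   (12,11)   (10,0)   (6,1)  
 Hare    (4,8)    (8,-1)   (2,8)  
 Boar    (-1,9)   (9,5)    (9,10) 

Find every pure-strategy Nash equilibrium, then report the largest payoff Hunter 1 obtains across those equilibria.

12

Both Stag is a pure NE (Hunter 1: 12 ≥ 4; Hunter 2: 11 ≥ 1). Hunter 1 gets 12.
Both Boar is a pure NE (Hunter 1: 9 ≥ 6; Hunter 2: 10 ≥ 9). Hunter 1 gets 9.
Every other cell has a profitable deviation for at least one player. Highest of {12, 9} is 12.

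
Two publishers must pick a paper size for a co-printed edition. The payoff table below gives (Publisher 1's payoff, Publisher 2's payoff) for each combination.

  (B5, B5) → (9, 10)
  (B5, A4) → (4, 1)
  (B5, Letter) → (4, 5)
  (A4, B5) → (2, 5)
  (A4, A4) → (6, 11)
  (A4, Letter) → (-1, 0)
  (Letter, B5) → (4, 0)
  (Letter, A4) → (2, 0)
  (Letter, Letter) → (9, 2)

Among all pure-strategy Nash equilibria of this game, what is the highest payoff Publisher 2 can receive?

11

Both B5 is a pure NE (Publisher 1: 9 ≥ 4; Publisher 2: 10 ≥ 5). Publisher 2 gets 10.
Both A4 is a pure NE (Publisher 1: 6 ≥ 4; Publisher 2: 11 ≥ 5). Publisher 2 gets 11.
Both Letter is a pure NE (Publisher 1: 9 ≥ 4; Publisher 2: 2 ≥ 0). Publisher 2 gets 2.
Every other cell has a profitable deviation for at least one player. Highest of {10, 11, 2} is 11.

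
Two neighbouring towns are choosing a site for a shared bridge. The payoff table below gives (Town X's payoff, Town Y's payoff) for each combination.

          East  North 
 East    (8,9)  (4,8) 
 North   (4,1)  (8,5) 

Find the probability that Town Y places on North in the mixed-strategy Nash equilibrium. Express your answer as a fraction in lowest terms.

Town Y's mix q on East must make Town X indifferent between East and North.
Town X's payoff from East: 8q + 4(1−q). From North: 4q + 8(1−q).
Set equal: 4q = 4(1−q) → q = 4/8 = 1/2.
Probability on North is 1 − 1/2 = 1/2.

1/2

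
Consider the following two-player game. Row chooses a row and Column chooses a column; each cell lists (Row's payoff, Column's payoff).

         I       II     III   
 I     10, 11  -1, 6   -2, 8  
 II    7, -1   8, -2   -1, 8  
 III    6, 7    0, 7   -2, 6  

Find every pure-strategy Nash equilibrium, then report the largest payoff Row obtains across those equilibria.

Both I is a pure NE (Row: 10 ≥ 7; Column: 11 ≥ 8). Row gets 10.
(II, III) is a pure NE (Row: -1 ≥ -2; Column: 8 ≥ -1). Row gets -1.
Every other cell has a profitable deviation for at least one player. Highest of {10, -1} is 10.

10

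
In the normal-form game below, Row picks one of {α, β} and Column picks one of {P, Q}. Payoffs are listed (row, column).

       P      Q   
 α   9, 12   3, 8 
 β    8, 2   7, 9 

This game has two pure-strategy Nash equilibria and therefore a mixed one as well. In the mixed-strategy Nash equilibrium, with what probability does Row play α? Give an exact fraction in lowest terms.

Row's mix p on α must make Column indifferent between P and Q.
Column's payoff from P: 12p + 2(1−p). From Q: 8p + 9(1−p).
Set equal: 4p = 7(1−p) → p = 7/11.

7/11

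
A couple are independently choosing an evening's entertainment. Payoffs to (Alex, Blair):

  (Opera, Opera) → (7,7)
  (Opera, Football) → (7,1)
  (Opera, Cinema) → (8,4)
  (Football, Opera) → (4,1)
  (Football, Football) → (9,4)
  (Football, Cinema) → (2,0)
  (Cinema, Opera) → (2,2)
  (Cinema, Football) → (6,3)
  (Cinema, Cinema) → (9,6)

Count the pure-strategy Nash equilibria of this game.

Both Opera: Alex gets 7 (best alternative 4); Blair gets 7 (best alternative 4). Neither deviates — NE.
Both Football: Alex gets 9 (best alternative 7); Blair gets 4 (best alternative 1). Neither deviates — NE.
Both Cinema: Alex gets 9 (best alternative 8); Blair gets 6 (best alternative 3). Neither deviates — NE.
(Cinema, Football) is not a NE: Alex would switch to Football (9 > 6).
No other cell survives both best-response checks, so there are 3 pure NE.

3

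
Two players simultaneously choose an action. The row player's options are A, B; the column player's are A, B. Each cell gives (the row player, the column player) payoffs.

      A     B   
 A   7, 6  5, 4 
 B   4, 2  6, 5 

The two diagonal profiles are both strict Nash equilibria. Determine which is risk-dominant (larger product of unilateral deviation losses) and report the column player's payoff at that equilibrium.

At both A: the row player loses 7 − 4 = 3 by deviating; the column player loses 6 − 4 = 2. Product = 3·2 = 6.
At both B: the row player loses 6 − 5 = 1 by deviating; the column player loses 5 − 2 = 3. Product = 1·3 = 3.
6 > 3, so both A is risk-dominant. The column player's payoff there is 6.

6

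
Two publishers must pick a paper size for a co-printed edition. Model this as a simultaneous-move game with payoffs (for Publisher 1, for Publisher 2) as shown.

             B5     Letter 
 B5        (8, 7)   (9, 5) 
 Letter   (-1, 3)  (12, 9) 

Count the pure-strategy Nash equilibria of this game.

Both B5: Publisher 1 gets 8 (best alternative -1); Publisher 2 gets 7 (best alternative 5). Neither deviates — NE.
Both Letter: Publisher 1 gets 12 (best alternative 9); Publisher 2 gets 9 (best alternative 3). Neither deviates — NE.
(Letter, B5) is not a NE: Publisher 1 would switch to B5 (8 > -1).
No other cell survives both best-response checks, so there are 2 pure NE.

2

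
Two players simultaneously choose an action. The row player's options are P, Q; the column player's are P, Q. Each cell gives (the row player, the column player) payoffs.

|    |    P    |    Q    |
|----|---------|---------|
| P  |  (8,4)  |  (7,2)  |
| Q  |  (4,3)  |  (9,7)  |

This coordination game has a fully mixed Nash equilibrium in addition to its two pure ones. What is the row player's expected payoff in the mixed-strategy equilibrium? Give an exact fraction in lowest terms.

22/3

The column player mixes with probability q on P, chosen so the row player is indifferent: 8q + 7(1−q) = 4q + 9(1−q) gives q = 1/3.
The row player's expected payoff (from either row, since indifferent) is 8·1/3 + 7·2/3 = 22/3.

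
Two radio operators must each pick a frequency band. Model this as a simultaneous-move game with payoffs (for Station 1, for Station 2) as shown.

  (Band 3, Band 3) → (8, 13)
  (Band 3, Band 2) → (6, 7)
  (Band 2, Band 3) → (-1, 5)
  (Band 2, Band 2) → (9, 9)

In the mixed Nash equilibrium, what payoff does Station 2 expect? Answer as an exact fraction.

Station 1 mixes with probability p on Band 3, chosen so Station 2 is indifferent: 13p + 5(1−p) = 7p + 9(1−p) gives p = 2/5.
Station 2's expected payoff is 13·2/5 + 5·3/5 = 41/5.

41/5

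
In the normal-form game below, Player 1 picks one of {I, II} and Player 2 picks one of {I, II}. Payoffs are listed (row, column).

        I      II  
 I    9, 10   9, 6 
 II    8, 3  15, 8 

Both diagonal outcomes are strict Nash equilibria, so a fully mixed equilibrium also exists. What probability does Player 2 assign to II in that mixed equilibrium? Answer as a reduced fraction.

Player 2's mix q on I must make Player 1 indifferent between I and II.
Player 1's payoff from I: 9q + 9(1−q). From II: 8q + 15(1−q).
Set equal: 1q = 6(1−q) → q = 6/7.
Probability on II is 1 − 6/7 = 1/7.

1/7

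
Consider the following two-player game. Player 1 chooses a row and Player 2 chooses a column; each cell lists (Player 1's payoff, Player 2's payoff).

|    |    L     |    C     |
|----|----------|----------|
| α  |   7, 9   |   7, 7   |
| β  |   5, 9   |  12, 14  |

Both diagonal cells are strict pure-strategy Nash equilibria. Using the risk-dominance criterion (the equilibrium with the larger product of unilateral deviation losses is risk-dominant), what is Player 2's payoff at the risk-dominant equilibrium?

14

At (α, L): Player 1 loses 7 − 5 = 2 by deviating; Player 2 loses 9 − 7 = 2. Product = 2·2 = 4.
At (β, C): Player 1 loses 12 − 7 = 5 by deviating; Player 2 loses 14 − 9 = 5. Product = 5·5 = 25.
25 > 4, so (β, C) is risk-dominant. Player 2's payoff there is 14.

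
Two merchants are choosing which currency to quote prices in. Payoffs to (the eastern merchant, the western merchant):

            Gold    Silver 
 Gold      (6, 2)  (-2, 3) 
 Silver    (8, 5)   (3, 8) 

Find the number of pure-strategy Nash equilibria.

1

Both Silver: the eastern merchant gets 3 (best alternative -2); the western merchant gets 8 (best alternative 5). Neither deviates — NE.
Both Gold is not a NE: the eastern merchant would switch to Silver (8 > 6).
No other cell survives both best-response checks, so there is 1 pure NE.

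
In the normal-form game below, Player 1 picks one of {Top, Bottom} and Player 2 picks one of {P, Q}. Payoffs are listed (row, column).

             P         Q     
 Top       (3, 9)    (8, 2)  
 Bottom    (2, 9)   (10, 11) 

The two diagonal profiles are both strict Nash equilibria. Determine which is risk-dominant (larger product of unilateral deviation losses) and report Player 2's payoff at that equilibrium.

9

At (Top, P): Player 1 loses 3 − 2 = 1 by deviating; Player 2 loses 9 − 2 = 7. Product = 1·7 = 7.
At (Bottom, Q): Player 1 loses 10 − 8 = 2 by deviating; Player 2 loses 11 − 9 = 2. Product = 2·2 = 4.
7 > 4, so (Top, P) is risk-dominant. Player 2's payoff there is 9.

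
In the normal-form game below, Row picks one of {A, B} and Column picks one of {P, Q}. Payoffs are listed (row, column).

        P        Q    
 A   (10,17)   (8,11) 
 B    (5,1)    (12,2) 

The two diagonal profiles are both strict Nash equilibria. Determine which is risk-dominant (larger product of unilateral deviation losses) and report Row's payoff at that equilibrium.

10

At (A, P): Row loses 10 − 5 = 5 by deviating; Column loses 17 − 11 = 6. Product = 5·6 = 30.
At (B, Q): Row loses 12 − 8 = 4 by deviating; Column loses 2 − 1 = 1. Product = 4·1 = 4.
30 > 4, so (A, P) is risk-dominant. Row's payoff there is 10.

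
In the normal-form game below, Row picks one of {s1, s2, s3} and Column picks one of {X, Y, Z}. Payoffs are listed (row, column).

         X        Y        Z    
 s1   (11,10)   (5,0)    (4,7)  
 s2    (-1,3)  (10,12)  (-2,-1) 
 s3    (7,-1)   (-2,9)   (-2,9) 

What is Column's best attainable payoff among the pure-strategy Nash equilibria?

12

(s1, X) is a pure NE (Row: 11 ≥ 7; Column: 10 ≥ 7). Column gets 10.
(s2, Y) is a pure NE (Row: 10 ≥ 5; Column: 12 ≥ 3). Column gets 12.
Every other cell has a profitable deviation for at least one player. Highest of {10, 12} is 12.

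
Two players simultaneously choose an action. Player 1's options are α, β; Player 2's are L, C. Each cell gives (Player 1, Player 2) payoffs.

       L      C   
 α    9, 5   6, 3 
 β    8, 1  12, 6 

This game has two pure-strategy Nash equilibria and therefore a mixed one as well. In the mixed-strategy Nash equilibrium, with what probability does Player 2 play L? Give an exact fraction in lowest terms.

Player 2's mix q on L must make Player 1 indifferent between α and β.
Player 1's payoff from α: 9q + 6(1−q). From β: 8q + 12(1−q).
Set equal: 1q = 6(1−q) → q = 6/7.

6/7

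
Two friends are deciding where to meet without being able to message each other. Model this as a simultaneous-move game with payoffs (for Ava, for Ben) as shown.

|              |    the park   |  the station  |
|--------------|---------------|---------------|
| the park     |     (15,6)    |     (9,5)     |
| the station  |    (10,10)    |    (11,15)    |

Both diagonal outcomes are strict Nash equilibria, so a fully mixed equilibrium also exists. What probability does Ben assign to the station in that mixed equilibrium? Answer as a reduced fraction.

5/7

Ben's mix q on the park must make Ava indifferent between the park and the station.
Ava's payoff from the park: 15q + 9(1−q). From the station: 10q + 11(1−q).
Set equal: 5q = 2(1−q) → q = 2/7.
Probability on the station is 1 − 2/7 = 5/7.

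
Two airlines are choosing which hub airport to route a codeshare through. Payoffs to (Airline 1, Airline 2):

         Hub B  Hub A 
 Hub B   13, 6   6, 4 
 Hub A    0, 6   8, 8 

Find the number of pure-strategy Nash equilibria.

Both Hub B: Airline 1 gets 13 (best alternative 0); Airline 2 gets 6 (best alternative 4). Neither deviates — NE.
Both Hub A: Airline 1 gets 8 (best alternative 6); Airline 2 gets 8 (best alternative 6). Neither deviates — NE.
(Hub A, Hub B) is not a NE: Airline 1 would switch to Hub B (13 > 0).
No other cell survives both best-response checks, so there are 2 pure NE.

2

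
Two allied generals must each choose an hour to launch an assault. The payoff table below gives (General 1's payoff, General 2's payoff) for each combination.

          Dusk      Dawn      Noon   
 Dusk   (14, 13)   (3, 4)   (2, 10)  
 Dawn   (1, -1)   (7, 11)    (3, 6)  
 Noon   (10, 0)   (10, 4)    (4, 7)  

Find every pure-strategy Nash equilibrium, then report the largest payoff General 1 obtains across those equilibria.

14

Both Dusk is a pure NE (General 1: 14 ≥ 10; General 2: 13 ≥ 10). General 1 gets 14.
Both Noon is a pure NE (General 1: 4 ≥ 3; General 2: 7 ≥ 4). General 1 gets 4.
Every other cell has a profitable deviation for at least one player. Highest of {14, 4} is 14.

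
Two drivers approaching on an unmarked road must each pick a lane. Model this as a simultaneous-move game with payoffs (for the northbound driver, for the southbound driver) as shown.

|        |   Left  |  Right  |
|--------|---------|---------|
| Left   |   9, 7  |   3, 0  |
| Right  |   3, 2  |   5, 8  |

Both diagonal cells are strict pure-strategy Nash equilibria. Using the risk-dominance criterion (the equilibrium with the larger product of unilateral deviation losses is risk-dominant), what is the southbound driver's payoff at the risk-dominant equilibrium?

7

At both Left: the northbound driver loses 9 − 3 = 6 by deviating; the southbound driver loses 7 − 0 = 7. Product = 6·7 = 42.
At both Right: the northbound driver loses 5 − 3 = 2 by deviating; the southbound driver loses 8 − 2 = 6. Product = 2·6 = 12.
42 > 12, so both Left is risk-dominant. The southbound driver's payoff there is 7.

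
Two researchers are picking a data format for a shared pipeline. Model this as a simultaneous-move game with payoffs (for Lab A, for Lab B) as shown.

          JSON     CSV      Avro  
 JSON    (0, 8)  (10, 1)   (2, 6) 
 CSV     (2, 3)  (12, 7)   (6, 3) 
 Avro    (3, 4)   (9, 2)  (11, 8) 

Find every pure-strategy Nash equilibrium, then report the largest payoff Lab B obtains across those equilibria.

Both CSV is a pure NE (Lab A: 12 ≥ 10; Lab B: 7 ≥ 3). Lab B gets 7.
Both Avro is a pure NE (Lab A: 11 ≥ 6; Lab B: 8 ≥ 4). Lab B gets 8.
Every other cell has a profitable deviation for at least one player. Highest of {7, 8} is 8.

8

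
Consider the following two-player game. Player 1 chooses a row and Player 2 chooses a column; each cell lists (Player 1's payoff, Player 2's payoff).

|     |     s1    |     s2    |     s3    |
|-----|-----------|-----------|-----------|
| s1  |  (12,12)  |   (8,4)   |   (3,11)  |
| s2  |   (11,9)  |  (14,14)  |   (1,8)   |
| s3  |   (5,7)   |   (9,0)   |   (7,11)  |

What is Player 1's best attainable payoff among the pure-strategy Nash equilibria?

14

Both s1 is a pure NE (Player 1: 12 ≥ 11; Player 2: 12 ≥ 11). Player 1 gets 12.
Both s2 is a pure NE (Player 1: 14 ≥ 9; Player 2: 14 ≥ 9). Player 1 gets 14.
Both s3 is a pure NE (Player 1: 7 ≥ 3; Player 2: 11 ≥ 7). Player 1 gets 7.
Every other cell has a profitable deviation for at least one player. Highest of {12, 14, 7} is 14.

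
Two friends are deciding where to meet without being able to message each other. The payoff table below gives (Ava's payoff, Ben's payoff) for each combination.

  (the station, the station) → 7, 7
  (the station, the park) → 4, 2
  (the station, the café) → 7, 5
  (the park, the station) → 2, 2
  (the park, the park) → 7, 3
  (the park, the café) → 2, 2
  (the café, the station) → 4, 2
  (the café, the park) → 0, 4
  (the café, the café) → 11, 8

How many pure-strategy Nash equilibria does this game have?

3

Both the station: Ava gets 7 (best alternative 4); Ben gets 7 (best alternative 5). Neither deviates — NE.
Both the park: Ava gets 7 (best alternative 4); Ben gets 3 (best alternative 2). Neither deviates — NE.
Both the café: Ava gets 11 (best alternative 7); Ben gets 8 (best alternative 4). Neither deviates — NE.
(the café, the park) is not a NE: Ava would switch to the park (7 > 0).
No other cell survives both best-response checks, so there are 3 pure NE.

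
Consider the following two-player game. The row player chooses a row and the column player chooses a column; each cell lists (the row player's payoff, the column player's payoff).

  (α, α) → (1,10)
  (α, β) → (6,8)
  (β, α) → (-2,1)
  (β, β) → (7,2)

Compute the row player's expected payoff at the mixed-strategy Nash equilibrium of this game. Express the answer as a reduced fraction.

19/4

The column player mixes with probability q on α, chosen so the row player is indifferent: 1q + 6(1−q) = (-2)q + 7(1−q) gives q = 1/4.
The row player's expected payoff (from either row, since indifferent) is 1·1/4 + 6·3/4 = 19/4.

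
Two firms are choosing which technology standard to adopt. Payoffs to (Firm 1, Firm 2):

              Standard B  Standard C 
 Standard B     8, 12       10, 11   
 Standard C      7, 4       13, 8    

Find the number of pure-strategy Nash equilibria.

2

Both Standard B: Firm 1 gets 8 (best alternative 7); Firm 2 gets 12 (best alternative 11). Neither deviates — NE.
Both Standard C: Firm 1 gets 13 (best alternative 10); Firm 2 gets 8 (best alternative 4). Neither deviates — NE.
(Standard B, Standard C) is not a NE: Firm 1 would switch to Standard C (13 > 10).
No other cell survives both best-response checks, so there are 2 pure NE.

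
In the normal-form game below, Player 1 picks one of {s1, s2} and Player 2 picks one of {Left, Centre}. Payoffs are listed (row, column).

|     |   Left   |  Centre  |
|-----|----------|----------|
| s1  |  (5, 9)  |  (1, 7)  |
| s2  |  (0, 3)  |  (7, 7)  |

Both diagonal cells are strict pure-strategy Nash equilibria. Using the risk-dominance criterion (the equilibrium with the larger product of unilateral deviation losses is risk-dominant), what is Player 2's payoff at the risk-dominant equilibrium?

At (s1, Left): Player 1 loses 5 − 0 = 5 by deviating; Player 2 loses 9 − 7 = 2. Product = 5·2 = 10.
At (s2, Centre): Player 1 loses 7 − 1 = 6 by deviating; Player 2 loses 7 − 3 = 4. Product = 6·4 = 24.
24 > 10, so (s2, Centre) is risk-dominant. Player 2's payoff there is 7.

7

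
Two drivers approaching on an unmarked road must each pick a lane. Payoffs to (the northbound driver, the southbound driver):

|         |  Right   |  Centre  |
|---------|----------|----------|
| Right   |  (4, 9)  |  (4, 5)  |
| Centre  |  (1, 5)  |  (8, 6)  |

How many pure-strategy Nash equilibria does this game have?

2

Both Right: the northbound driver gets 4 (best alternative 1); the southbound driver gets 9 (best alternative 5). Neither deviates — NE.
Both Centre: the northbound driver gets 8 (best alternative 4); the southbound driver gets 6 (best alternative 5). Neither deviates — NE.
(Centre, Right) is not a NE: the northbound driver would switch to Right (4 > 1).
No other cell survives both best-response checks, so there are 2 pure NE.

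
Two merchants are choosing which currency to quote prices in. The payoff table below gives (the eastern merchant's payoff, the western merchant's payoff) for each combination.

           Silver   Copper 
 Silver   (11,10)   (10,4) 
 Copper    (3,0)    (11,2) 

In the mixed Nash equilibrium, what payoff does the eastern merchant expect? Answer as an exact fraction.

91/9

The western merchant mixes with probability q on Silver, chosen so the eastern merchant is indifferent: 11q + 10(1−q) = 3q + 11(1−q) gives q = 1/9.
The eastern merchant's expected payoff (from either row, since indifferent) is 11·1/9 + 10·8/9 = 91/9.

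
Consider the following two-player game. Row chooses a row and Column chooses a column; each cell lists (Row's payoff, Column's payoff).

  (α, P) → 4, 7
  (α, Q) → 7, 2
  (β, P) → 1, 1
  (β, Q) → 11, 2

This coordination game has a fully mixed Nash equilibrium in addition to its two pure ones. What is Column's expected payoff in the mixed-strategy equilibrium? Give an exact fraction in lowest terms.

Row mixes with probability p on α, chosen so Column is indifferent: 7p + 1(1−p) = 2p + 2(1−p) gives p = 1/6.
Column's expected payoff is 7·1/6 + 1·5/6 = 2.

2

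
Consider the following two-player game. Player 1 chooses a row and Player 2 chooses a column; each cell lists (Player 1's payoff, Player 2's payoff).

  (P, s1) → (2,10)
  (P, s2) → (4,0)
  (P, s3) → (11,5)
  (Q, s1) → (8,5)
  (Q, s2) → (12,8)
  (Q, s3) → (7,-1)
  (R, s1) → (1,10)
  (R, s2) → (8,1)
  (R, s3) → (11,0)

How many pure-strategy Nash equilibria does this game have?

(Q, s2): Player 1 gets 12 (best alternative 8); Player 2 gets 8 (best alternative 5). Neither deviates — NE.
(P, s1) is not a NE: Player 1 would switch to Q (8 > 2).
No other cell survives both best-response checks, so there is 1 pure NE.

1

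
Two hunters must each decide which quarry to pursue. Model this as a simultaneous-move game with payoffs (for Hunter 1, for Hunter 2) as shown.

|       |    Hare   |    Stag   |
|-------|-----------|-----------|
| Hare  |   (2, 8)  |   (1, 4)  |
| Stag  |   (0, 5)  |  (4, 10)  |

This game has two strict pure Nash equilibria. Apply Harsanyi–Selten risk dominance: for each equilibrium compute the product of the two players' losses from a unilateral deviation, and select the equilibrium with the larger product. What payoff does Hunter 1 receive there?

4

At both Hare: Hunter 1 loses 2 − 0 = 2 by deviating; Hunter 2 loses 8 − 4 = 4. Product = 2·4 = 8.
At both Stag: Hunter 1 loses 4 − 1 = 3 by deviating; Hunter 2 loses 10 − 5 = 5. Product = 3·5 = 15.
15 > 8, so both Stag is risk-dominant. Hunter 1's payoff there is 4.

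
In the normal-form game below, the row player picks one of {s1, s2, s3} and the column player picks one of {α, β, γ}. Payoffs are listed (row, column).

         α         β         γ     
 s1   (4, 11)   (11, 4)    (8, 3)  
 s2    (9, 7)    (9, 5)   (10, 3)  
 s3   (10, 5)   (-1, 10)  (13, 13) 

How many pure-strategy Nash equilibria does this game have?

1

(s3, γ): the row player gets 13 (best alternative 10); the column player gets 13 (best alternative 10). Neither deviates — NE.
(s2, β) is not a NE: the row player would switch to s1 (11 > 9).
No other cell survives both best-response checks, so there is 1 pure NE.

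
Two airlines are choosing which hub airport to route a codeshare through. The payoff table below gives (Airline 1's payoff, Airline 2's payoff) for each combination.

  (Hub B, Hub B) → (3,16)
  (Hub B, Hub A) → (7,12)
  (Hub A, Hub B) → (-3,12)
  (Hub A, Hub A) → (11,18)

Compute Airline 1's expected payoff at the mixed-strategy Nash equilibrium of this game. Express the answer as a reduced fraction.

27/5

Airline 2 mixes with probability q on Hub B, chosen so Airline 1 is indifferent: 3q + 7(1−q) = (-3)q + 11(1−q) gives q = 2/5.
Airline 1's expected payoff (from either row, since indifferent) is 3·2/5 + 7·3/5 = 27/5.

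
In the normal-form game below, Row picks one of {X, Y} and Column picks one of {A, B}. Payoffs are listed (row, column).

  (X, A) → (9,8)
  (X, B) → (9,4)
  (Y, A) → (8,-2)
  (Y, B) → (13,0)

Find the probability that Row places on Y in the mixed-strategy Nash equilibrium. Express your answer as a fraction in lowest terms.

Row's mix p on X must make Column indifferent between A and B.
Column's payoff from A: 8p + (-2)(1−p). From B: 4p + 0(1−p).
Set equal: 4p = 2(1−p) → p = 2/6 = 1/3.
Probability on Y is 1 − 1/3 = 2/3.

2/3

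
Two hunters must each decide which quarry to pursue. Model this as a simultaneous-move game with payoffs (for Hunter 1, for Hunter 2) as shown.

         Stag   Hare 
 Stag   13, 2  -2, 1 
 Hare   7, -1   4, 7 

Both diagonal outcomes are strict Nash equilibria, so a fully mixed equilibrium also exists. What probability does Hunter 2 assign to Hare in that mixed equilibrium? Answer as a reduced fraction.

Hunter 2's mix q on Stag must make Hunter 1 indifferent between Stag and Hare.
Hunter 1's payoff from Stag: 13q + (-2)(1−q). From Hare: 7q + 4(1−q).
Set equal: 6q = 6(1−q) → q = 6/12 = 1/2.
Probability on Hare is 1 − 1/2 = 1/2.

1/2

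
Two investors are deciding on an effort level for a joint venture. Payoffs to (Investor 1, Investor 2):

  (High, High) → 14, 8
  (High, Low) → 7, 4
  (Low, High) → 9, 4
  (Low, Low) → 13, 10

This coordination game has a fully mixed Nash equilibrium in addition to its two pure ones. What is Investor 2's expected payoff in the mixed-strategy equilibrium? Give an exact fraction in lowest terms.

Investor 1 mixes with probability p on High, chosen so Investor 2 is indifferent: 8p + 4(1−p) = 4p + 10(1−p) gives p = 3/5.
Investor 2's expected payoff is 8·3/5 + 4·2/5 = 32/5.

32/5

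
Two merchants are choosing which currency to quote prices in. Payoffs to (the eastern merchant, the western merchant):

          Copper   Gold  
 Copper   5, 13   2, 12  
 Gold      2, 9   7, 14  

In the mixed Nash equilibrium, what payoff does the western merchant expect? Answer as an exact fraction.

The eastern merchant mixes with probability p on Copper, chosen so the western merchant is indifferent: 13p + 9(1−p) = 12p + 14(1−p) gives p = 5/6.
The western merchant's expected payoff is 13·5/6 + 9·1/6 = 37/3.

37/3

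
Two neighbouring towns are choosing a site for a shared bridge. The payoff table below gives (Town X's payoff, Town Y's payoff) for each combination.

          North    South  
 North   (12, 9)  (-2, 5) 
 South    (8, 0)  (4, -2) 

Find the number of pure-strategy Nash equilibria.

1

Both North: Town X gets 12 (best alternative 8); Town Y gets 9 (best alternative 5). Neither deviates — NE.
Both South is not a NE: Town Y would switch to North (0 > -2).
No other cell survives both best-response checks, so there is 1 pure NE.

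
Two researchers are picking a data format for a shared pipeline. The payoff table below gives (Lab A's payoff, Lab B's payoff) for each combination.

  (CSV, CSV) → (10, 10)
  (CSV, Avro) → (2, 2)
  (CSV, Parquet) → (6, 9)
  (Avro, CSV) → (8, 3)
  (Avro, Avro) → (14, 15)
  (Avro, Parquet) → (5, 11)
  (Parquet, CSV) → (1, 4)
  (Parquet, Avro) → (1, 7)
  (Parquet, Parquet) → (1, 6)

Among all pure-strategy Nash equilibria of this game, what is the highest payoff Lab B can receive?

Both CSV is a pure NE (Lab A: 10 ≥ 8; Lab B: 10 ≥ 9). Lab B gets 10.
Both Avro is a pure NE (Lab A: 14 ≥ 2; Lab B: 15 ≥ 11). Lab B gets 15.
Every other cell has a profitable deviation for at least one player. Highest of {10, 15} is 15.

15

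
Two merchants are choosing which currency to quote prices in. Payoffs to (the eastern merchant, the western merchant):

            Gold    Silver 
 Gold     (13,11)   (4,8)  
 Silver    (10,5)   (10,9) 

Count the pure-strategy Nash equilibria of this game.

2

Both Gold: the eastern merchant gets 13 (best alternative 10); the western merchant gets 11 (best alternative 8). Neither deviates — NE.
Both Silver: the eastern merchant gets 10 (best alternative 4); the western merchant gets 9 (best alternative 5). Neither deviates — NE.
(Silver, Gold) is not a NE: the eastern merchant would switch to Gold (13 > 10).
No other cell survives both best-response checks, so there are 2 pure NE.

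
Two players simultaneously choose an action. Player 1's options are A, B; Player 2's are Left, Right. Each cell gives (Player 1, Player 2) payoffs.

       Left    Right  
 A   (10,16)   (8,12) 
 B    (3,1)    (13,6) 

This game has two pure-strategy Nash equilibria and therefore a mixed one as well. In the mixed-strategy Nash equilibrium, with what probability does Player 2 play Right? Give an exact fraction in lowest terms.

7/12

Player 2's mix q on Left must make Player 1 indifferent between A and B.
Player 1's payoff from A: 10q + 8(1−q). From B: 3q + 13(1−q).
Set equal: 7q = 5(1−q) → q = 5/12.
Probability on Right is 1 − 5/12 = 7/12.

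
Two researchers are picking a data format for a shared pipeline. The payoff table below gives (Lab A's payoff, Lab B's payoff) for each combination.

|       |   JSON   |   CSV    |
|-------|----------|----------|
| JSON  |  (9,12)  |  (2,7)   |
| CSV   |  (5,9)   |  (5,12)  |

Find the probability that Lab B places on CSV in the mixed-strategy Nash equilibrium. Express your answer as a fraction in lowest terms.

Lab B's mix q on JSON must make Lab A indifferent between JSON and CSV.
Lab A's payoff from JSON: 9q + 2(1−q). From CSV: 5q + 5(1−q).
Set equal: 4q = 3(1−q) → q = 3/7.
Probability on CSV is 1 − 3/7 = 4/7.

4/7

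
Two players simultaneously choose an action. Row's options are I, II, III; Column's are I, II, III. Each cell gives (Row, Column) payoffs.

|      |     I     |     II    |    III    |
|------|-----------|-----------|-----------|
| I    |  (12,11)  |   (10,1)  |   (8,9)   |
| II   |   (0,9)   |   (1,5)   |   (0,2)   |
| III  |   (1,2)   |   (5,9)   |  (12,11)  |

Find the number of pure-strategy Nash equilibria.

2

Both I: Row gets 12 (best alternative 1); Column gets 11 (best alternative 9). Neither deviates — NE.
Both III: Row gets 12 (best alternative 8); Column gets 11 (best alternative 9). Neither deviates — NE.
Both II is not a NE: Row would switch to I (10 > 1).
No other cell survives both best-response checks, so there are 2 pure NE.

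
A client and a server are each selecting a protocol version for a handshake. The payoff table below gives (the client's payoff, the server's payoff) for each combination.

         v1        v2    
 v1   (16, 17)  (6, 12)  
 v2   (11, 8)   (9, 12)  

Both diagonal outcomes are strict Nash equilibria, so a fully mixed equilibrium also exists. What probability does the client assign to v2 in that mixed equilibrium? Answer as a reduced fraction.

The client's mix p on v1 must make the server indifferent between v1 and v2.
The server's payoff from v1: 17p + 8(1−p). From v2: 12p + 12(1−p).
Set equal: 5p = 4(1−p) → p = 4/9.
Probability on v2 is 1 − 4/9 = 5/9.

5/9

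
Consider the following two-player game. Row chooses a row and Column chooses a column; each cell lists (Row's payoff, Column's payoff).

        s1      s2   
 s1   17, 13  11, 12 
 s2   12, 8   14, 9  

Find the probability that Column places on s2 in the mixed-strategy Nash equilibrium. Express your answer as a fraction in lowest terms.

5/8

Column's mix q on s1 must make Row indifferent between s1 and s2.
Row's payoff from s1: 17q + 11(1−q). From s2: 12q + 14(1−q).
Set equal: 5q = 3(1−q) → q = 3/8.
Probability on s2 is 1 − 3/8 = 5/8.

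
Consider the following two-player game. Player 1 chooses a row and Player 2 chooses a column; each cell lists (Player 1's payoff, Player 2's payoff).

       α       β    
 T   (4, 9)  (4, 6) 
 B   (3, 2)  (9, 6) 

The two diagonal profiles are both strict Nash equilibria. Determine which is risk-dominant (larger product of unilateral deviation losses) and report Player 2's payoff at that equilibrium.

At (T, α): Player 1 loses 4 − 3 = 1 by deviating; Player 2 loses 9 − 6 = 3. Product = 1·3 = 3.
At (B, β): Player 1 loses 9 − 4 = 5 by deviating; Player 2 loses 6 − 2 = 4. Product = 5·4 = 20.
20 > 3, so (B, β) is risk-dominant. Player 2's payoff there is 6.

6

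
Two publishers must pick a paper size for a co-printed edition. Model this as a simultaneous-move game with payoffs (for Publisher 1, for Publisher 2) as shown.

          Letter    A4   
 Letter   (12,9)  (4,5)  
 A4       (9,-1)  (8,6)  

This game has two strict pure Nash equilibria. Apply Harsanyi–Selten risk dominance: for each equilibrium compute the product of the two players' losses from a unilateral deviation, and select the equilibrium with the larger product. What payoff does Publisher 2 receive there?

At both Letter: Publisher 1 loses 12 − 9 = 3 by deviating; Publisher 2 loses 9 − 5 = 4. Product = 3·4 = 12.
At both A4: Publisher 1 loses 8 − 4 = 4 by deviating; Publisher 2 loses 6 − (-1) = 7. Product = 4·7 = 28.
28 > 12, so both A4 is risk-dominant. Publisher 2's payoff there is 6.

6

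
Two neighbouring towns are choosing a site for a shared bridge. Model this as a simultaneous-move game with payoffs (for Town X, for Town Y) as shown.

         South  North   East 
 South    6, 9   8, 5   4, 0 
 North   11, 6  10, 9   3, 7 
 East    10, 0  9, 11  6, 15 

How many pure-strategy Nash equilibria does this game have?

2

Both North: Town X gets 10 (best alternative 9); Town Y gets 9 (best alternative 7). Neither deviates — NE.
Both East: Town X gets 6 (best alternative 4); Town Y gets 15 (best alternative 11). Neither deviates — NE.
Both South is not a NE: Town X would switch to North (11 > 6).
No other cell survives both best-response checks, so there are 2 pure NE.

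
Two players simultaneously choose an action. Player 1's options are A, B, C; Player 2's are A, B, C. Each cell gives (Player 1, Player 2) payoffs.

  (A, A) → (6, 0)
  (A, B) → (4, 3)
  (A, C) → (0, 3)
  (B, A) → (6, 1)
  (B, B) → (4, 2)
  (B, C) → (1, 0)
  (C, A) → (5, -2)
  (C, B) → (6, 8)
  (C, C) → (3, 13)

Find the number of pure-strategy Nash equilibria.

1

Both C: Player 1 gets 3 (best alternative 1); Player 2 gets 13 (best alternative 8). Neither deviates — NE.
Both A is not a NE: Player 2 would switch to B (3 > 0).
No other cell survives both best-response checks, so there is 1 pure NE.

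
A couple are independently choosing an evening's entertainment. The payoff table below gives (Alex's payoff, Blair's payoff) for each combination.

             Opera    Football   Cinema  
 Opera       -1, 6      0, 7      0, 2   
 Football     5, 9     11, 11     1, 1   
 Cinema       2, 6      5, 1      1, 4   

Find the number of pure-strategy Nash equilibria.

Both Football: Alex gets 11 (best alternative 5); Blair gets 11 (best alternative 9). Neither deviates — NE.
Both Cinema is not a NE: Blair would switch to Opera (6 > 4).
No other cell survives both best-response checks, so there is 1 pure NE.

1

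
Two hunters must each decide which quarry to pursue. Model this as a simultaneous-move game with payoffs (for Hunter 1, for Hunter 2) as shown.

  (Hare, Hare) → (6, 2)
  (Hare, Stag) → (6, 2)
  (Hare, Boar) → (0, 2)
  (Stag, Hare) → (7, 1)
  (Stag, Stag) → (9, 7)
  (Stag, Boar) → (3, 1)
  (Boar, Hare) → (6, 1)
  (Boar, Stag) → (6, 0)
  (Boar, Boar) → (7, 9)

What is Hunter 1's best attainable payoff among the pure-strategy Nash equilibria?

9

Both Stag is a pure NE (Hunter 1: 9 ≥ 6; Hunter 2: 7 ≥ 1). Hunter 1 gets 9.
Both Boar is a pure NE (Hunter 1: 7 ≥ 3; Hunter 2: 9 ≥ 1). Hunter 1 gets 7.
Every other cell has a profitable deviation for at least one player. Highest of {9, 7} is 9.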